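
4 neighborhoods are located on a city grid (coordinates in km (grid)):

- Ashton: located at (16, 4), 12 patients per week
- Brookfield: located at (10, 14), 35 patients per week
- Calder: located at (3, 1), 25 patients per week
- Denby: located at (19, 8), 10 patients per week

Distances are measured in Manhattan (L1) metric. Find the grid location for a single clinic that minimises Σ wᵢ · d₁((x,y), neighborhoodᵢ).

(10, 8)

Manhattan distance separates: Σwᵢ(|x−xᵢ|+|y−yᵢ|) = Σwᵢ|x−xᵢ| + Σwᵢ|y−yᵢ|, so x and y are optimised independently as 1-D weighted medians.
Total weight W = 82; half = 41.
x-coordinate, sorted with cumulative weight:
  x=3 (Calder, w=25) cum 25
  x=10 (Brookfield, w=35) cum 60  ← median
  x=16 (Ashton, w=12) cum 72
  x=19 (Denby, w=10) cum 82
⇒ x* = 10
y-coordinate, sorted with cumulative weight:
  y=1 (Calder, w=25) cum 25
  y=4 (Ashton, w=12) cum 37
  y=8 (Denby, w=10) cum 47  ← median
  y=14 (Brookfield, w=35) cum 82
⇒ y* = 8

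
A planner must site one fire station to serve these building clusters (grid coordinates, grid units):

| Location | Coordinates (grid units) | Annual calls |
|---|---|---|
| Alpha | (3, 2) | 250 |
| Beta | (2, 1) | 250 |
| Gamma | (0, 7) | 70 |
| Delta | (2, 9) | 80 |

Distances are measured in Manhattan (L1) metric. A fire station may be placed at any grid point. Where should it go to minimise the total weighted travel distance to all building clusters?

(2, 2)

Manhattan distance separates: Σwᵢ(|x−xᵢ|+|y−yᵢ|) = Σwᵢ|x−xᵢ| + Σwᵢ|y−yᵢ|, so x and y are optimised independently as 1-D weighted medians.
Total weight W = 650; half = 325.
x-coordinate, sorted with cumulative weight:
  x=0 (Gamma, w=70) cum 70
  x=2 (Beta, w=250) cum 320
  x=2 (Delta, w=80) cum 400  ← median
  x=3 (Alpha, w=250) cum 650
⇒ x* = 2
y-coordinate, sorted with cumulative weight:
  y=1 (Beta, w=250) cum 250
  y=2 (Alpha, w=250) cum 500  ← median
  y=7 (Gamma, w=70) cum 570
  y=9 (Delta, w=80) cum 650
⇒ y* = 2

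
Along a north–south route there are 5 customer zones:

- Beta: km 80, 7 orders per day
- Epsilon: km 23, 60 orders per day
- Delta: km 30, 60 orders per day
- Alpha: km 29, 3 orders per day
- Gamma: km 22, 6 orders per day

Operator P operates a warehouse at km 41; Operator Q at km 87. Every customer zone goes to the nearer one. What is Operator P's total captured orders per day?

The indifferent point is the midpoint (41+87)/2 = 64; customer zones left of it (closer to Operator P at 41) go to Operator P, those right go to Operator Q.
  Gamma at 22 (w=6) → Operator P
  Epsilon at 23 (w=60) → Operator P
  Alpha at 29 (w=3) → Operator P
  Delta at 30 (w=60) → Operator P
  Beta at 80 (w=7) → Operator Q
Operator P captures 129; Operator Q captures 7.

129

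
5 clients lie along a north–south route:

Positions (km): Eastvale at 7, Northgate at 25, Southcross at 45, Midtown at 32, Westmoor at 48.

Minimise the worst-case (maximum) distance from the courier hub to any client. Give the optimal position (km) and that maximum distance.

location 27.5, max distance 20.5

The 1-center on a line is the midpoint of the two extreme points: leftmost at 7, rightmost at 48.
Optimal location = (7 + 48)/2 = 27.5; maximum distance = (48 − 7)/2 = 20.5.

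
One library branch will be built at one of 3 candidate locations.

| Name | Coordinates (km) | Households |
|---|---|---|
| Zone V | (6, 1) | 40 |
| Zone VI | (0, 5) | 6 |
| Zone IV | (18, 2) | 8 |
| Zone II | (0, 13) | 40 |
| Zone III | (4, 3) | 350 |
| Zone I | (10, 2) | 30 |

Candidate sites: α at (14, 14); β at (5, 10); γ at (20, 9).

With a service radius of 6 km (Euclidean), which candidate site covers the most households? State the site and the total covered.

Coverage radius r = 6 km; a point is covered iff (Δx)²+(Δy)² ≤ 6² = 36.
  α (14, 14): covers {none} → 0
  β (5, 10): covers {Zone II} → 40
  γ (20, 9): covers {none} → 0
Maximum coverage at β: 40 households.

β, covering 40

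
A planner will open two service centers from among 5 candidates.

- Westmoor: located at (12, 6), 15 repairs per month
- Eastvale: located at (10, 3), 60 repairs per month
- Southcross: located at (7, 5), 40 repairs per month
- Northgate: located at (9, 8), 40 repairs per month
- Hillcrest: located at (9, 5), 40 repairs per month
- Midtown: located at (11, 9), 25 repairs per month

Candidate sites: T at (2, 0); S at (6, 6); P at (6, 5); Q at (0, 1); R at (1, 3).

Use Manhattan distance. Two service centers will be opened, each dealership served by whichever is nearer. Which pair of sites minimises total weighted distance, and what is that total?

{S, P}, total 1010

Evaluate every pair (each demand assigned to the nearer of the two):
  {S, P}: total = 1010
  {T, P}: total = 1090
  {P, Q}: total = 1090
  {P, R}: total = 1090
  {T, S}: total = 1150
  {S, Q}: total = 1150
  {S, R}: total = 1150
  {T, R}: total = 2390
  {Q, R}: total = 2390
  {T, Q}: total = 2830
Best pair: {S, P} with total 1010.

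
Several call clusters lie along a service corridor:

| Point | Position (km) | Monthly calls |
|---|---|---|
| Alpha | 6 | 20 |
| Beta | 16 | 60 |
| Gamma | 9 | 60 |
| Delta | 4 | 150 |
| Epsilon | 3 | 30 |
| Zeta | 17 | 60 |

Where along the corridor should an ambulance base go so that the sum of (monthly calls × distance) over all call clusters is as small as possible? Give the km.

For a sum of weighted absolute distances on a line, the optimum is the weighted median (not the mean). Total weight W = 380; half-weight = 190.
Sort by position and accumulate weight:
  km 3 (Epsilon, w=30) → cum 30
  km 4 (Delta, w=150) → cum 180
  km 6 (Alpha, w=20) → cum 200  ≥ 190 → median here
  km 9 (Gamma, w=60) → cum 260
  km 16 (Beta, w=60) → cum 320
  km 17 (Zeta, w=60) → cum 380
Optimal location: km 6.

x = 6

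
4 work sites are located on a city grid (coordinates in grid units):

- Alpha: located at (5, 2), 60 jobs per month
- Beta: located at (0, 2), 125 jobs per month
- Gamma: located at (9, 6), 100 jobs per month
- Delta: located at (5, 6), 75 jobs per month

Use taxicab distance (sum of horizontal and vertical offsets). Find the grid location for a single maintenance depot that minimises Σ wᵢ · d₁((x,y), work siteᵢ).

Manhattan distance separates: Σwᵢ(|x−xᵢ|+|y−yᵢ|) = Σwᵢ|x−xᵢ| + Σwᵢ|y−yᵢ|, so x and y are optimised independently as 1-D weighted medians.
Total weight W = 360; half = 180.
x-coordinate, sorted with cumulative weight:
  x=0 (Beta, w=125) cum 125
  x=5 (Alpha, w=60) cum 185  ← median
  x=5 (Delta, w=75) cum 260
  x=9 (Gamma, w=100) cum 360
⇒ x* = 5
y-coordinate, sorted with cumulative weight:
  y=2 (Alpha, w=60) cum 60
  y=2 (Beta, w=125) cum 185  ← median
  y=6 (Gamma, w=100) cum 285
  y=6 (Delta, w=75) cum 360
⇒ y* = 2

(5, 2)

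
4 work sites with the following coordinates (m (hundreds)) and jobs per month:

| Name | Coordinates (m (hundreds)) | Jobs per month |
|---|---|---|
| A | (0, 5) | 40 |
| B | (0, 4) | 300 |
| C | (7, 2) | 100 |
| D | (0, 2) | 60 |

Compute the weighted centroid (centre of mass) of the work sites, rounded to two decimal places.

(1.40, 3.44)

The minimiser of Σwᵢ‖p−pᵢ‖² is the weighted centroid p* = (Σwᵢpᵢ)/(Σwᵢ).
Σwᵢ = 500.
Σwᵢxᵢ = 40·0 + 300·0 + 100·7 + 60·0 = 700.
Σwᵢyᵢ = 40·5 + 300·4 + 100·2 + 60·2 = 1720.
x* = 700/500 = 1.40, y* = 1720/500 = 3.44.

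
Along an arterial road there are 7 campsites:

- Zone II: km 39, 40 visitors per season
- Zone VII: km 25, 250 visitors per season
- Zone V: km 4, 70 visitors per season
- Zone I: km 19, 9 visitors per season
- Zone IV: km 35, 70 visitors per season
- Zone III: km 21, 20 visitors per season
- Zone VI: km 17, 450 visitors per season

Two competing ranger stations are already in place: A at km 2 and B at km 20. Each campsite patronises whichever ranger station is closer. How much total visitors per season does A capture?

The indifferent point is the midpoint (2+20)/2 = 11; campsites left of it (closer to A at 2) go to A, those right go to B.
  Zone V at 4 (w=70) → A
  Zone VI at 17 (w=450) → B
  Zone I at 19 (w=9) → B
  Zone III at 21 (w=20) → B
  Zone VII at 25 (w=250) → B
  Zone IV at 35 (w=70) → B
  Zone II at 39 (w=40) → B
A captures 70; B captures 839.

70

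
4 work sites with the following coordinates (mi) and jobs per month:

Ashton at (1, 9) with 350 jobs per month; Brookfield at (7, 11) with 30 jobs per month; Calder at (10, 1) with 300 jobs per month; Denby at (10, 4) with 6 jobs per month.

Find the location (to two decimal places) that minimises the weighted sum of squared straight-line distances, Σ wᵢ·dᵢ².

The minimiser of Σwᵢ‖p−pᵢ‖² is the weighted centroid p* = (Σwᵢpᵢ)/(Σwᵢ).
Σwᵢ = 686.
Σwᵢxᵢ = 350·1 + 30·7 + 300·10 + 6·10 = 3620.
Σwᵢyᵢ = 350·9 + 30·11 + 300·1 + 6·4 = 3804.
x* = 3620/686 = 5.28, y* = 3804/686 = 5.55.

(5.28, 5.55)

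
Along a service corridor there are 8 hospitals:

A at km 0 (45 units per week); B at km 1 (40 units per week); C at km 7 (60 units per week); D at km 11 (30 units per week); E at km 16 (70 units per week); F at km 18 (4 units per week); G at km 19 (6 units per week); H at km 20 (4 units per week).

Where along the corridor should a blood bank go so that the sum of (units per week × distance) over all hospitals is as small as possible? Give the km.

For a sum of weighted absolute distances on a line, the optimum is the weighted median (not the mean). Total weight W = 259; half-weight = 129.5.
Sort by position and accumulate weight:
  km 0 (A, w=45) → cum 45
  km 1 (B, w=40) → cum 85
  km 7 (C, w=60) → cum 145  ≥ 129.5 → median here
  km 11 (D, w=30) → cum 175
  km 16 (E, w=70) → cum 245
  km 18 (F, w=4) → cum 249
  km 19 (G, w=6) → cum 255
  km 20 (H, w=4) → cum 259
Optimal location: km 7.

x = 7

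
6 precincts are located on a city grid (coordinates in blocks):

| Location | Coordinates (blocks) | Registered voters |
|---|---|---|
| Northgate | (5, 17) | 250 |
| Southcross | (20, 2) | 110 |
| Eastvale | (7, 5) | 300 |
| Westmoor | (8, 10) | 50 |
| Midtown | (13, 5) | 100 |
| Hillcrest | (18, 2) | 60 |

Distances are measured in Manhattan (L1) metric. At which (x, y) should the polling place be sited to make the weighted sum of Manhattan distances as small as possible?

Manhattan distance separates: Σwᵢ(|x−xᵢ|+|y−yᵢ|) = Σwᵢ|x−xᵢ| + Σwᵢ|y−yᵢ|, so x and y are optimised independently as 1-D weighted medians.
Total weight W = 870; half = 435.
x-coordinate, sorted with cumulative weight:
  x=5 (Northgate, w=250) cum 250
  x=7 (Eastvale, w=300) cum 550  ← median
  x=8 (Westmoor, w=50) cum 600
  x=13 (Midtown, w=100) cum 700
  x=18 (Hillcrest, w=60) cum 760
  x=20 (Southcross, w=110) cum 870
⇒ x* = 7
y-coordinate, sorted with cumulative weight:
  y=2 (Southcross, w=110) cum 110
  y=2 (Hillcrest, w=60) cum 170
  y=5 (Eastvale, w=300) cum 470  ← median
  y=5 (Midtown, w=100) cum 570
  y=10 (Westmoor, w=50) cum 620
  y=17 (Northgate, w=250) cum 870
⇒ y* = 5

(7, 5)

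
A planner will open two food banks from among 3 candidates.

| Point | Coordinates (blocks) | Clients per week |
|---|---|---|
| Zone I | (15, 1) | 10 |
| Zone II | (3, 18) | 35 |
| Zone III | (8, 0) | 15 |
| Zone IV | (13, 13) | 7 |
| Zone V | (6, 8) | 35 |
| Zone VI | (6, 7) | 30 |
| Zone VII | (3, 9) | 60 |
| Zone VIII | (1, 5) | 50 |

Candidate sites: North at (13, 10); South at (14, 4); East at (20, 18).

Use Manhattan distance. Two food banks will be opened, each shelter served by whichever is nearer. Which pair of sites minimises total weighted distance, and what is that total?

Evaluate every pair (each demand assigned to the nearer of the two):
  {North, South}: total = 2816
  {North, East}: total = 3076
  {South, East}: total = 3265
Best pair: {North, South} with total 2816.

{North, South}, total 2816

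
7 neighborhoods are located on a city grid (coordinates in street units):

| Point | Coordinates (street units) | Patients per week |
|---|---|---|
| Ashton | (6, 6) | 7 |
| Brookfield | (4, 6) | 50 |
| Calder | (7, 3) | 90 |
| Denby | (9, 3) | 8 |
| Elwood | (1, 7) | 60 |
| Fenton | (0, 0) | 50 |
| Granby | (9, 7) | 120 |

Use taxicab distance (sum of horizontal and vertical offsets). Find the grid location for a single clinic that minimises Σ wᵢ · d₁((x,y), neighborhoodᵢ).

(7, 6)

Manhattan distance separates: Σwᵢ(|x−xᵢ|+|y−yᵢ|) = Σwᵢ|x−xᵢ| + Σwᵢ|y−yᵢ|, so x and y are optimised independently as 1-D weighted medians.
Total weight W = 385; half = 192.5.
x-coordinate, sorted with cumulative weight:
  x=0 (Fenton, w=50) cum 50
  x=1 (Elwood, w=60) cum 110
  x=4 (Brookfield, w=50) cum 160
  x=6 (Ashton, w=7) cum 167
  x=7 (Calder, w=90) cum 257  ← median
  x=9 (Denby, w=8) cum 265
  x=9 (Granby, w=120) cum 385
⇒ x* = 7
y-coordinate, sorted with cumulative weight:
  y=0 (Fenton, w=50) cum 50
  y=3 (Calder, w=90) cum 140
  y=3 (Denby, w=8) cum 148
  y=6 (Ashton, w=7) cum 155
  y=6 (Brookfield, w=50) cum 205  ← median
  y=7 (Elwood, w=60) cum 265
  y=7 (Granby, w=120) cum 385
⇒ y* = 6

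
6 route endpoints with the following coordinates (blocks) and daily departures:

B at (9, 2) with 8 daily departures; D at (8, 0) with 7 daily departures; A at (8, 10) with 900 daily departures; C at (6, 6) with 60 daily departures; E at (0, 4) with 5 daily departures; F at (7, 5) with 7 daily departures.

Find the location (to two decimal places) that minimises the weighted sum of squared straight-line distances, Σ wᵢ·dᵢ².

(7.84, 9.56)

The minimiser of Σwᵢ‖p−pᵢ‖² is the weighted centroid p* = (Σwᵢpᵢ)/(Σwᵢ).
Σwᵢ = 987.
Σwᵢxᵢ = 8·9 + 7·8 + 900·8 + 60·6 + 5·0 + 7·7 = 7737.
Σwᵢyᵢ = 8·2 + 7·0 + 900·10 + 60·6 + 5·4 + 7·5 = 9431.
x* = 7737/987 = 7.84, y* = 9431/987 = 9.56.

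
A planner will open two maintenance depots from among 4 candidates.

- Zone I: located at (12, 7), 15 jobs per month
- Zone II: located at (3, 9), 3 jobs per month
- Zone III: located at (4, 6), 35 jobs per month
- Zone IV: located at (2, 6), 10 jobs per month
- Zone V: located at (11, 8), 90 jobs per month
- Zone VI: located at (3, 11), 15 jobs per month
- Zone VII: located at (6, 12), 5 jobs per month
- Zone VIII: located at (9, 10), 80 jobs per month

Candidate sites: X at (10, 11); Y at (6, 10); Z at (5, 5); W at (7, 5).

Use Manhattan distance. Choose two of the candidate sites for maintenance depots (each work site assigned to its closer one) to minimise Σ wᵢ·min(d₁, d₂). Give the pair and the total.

Evaluate every pair (each demand assigned to the nearer of the two):
  {X, Z}: total = 868
  {X, W}: total = 964
  {X, Y}: total = 982
  {Y, Z}: total = 1197
  {Y, W}: total = 1257
  {Z, W}: total = 1583
Best pair: {X, Z} with total 868.

{X, Z}, total 868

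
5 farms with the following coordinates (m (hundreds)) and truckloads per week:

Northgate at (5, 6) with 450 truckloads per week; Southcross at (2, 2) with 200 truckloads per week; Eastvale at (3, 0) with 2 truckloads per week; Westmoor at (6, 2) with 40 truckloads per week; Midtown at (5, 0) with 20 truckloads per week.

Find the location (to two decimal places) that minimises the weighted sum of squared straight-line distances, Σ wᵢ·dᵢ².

(4.21, 4.47)

The minimiser of Σwᵢ‖p−pᵢ‖² is the weighted centroid p* = (Σwᵢpᵢ)/(Σwᵢ).
Σwᵢ = 712.
Σwᵢxᵢ = 450·5 + 200·2 + 2·3 + 40·6 + 20·5 = 2996.
Σwᵢyᵢ = 450·6 + 200·2 + 2·0 + 40·2 + 20·0 = 3180.
x* = 2996/712 = 4.21, y* = 3180/712 = 4.47.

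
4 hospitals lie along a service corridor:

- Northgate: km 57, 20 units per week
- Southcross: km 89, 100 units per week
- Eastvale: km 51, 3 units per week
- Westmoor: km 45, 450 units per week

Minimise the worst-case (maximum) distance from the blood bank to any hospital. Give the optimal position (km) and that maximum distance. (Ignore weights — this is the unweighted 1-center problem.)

The 1-center on a line is the midpoint of the two extreme points: leftmost at 45, rightmost at 89.
Optimal location = (45 + 89)/2 = 67; maximum distance = (89 − 45)/2 = 22.

location 67, max distance 22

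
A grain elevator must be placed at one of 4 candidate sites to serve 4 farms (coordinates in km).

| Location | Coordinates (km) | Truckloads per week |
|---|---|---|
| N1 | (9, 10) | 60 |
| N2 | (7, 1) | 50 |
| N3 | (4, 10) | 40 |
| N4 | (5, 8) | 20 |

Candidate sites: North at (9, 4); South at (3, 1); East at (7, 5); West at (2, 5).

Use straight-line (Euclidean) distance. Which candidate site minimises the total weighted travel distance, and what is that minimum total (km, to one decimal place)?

Total weighted distance at each candidate:
  North (9, 4): total = 965.8
  South (3, 1): total = 1356.8
  East (7, 5): total = 828.5
  West (2, 5): total = 1136.6
Minimum is at East with total 828.5 km.

East, total 828.5 km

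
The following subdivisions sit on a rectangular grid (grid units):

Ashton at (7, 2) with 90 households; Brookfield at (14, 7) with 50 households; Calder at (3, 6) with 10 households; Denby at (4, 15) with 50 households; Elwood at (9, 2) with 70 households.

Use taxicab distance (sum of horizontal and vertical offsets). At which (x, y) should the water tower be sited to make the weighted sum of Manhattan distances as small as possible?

(7, 2)

Manhattan distance separates: Σwᵢ(|x−xᵢ|+|y−yᵢ|) = Σwᵢ|x−xᵢ| + Σwᵢ|y−yᵢ|, so x and y are optimised independently as 1-D weighted medians.
Total weight W = 270; half = 135.
x-coordinate, sorted with cumulative weight:
  x=3 (Calder, w=10) cum 10
  x=4 (Denby, w=50) cum 60
  x=7 (Ashton, w=90) cum 150  ← median
  x=9 (Elwood, w=70) cum 220
  x=14 (Brookfield, w=50) cum 270
⇒ x* = 7
y-coordinate, sorted with cumulative weight:
  y=2 (Ashton, w=90) cum 90
  y=2 (Elwood, w=70) cum 160  ← median
  y=6 (Calder, w=10) cum 170
  y=7 (Brookfield, w=50) cum 220
  y=15 (Denby, w=50) cum 270
⇒ y* = 2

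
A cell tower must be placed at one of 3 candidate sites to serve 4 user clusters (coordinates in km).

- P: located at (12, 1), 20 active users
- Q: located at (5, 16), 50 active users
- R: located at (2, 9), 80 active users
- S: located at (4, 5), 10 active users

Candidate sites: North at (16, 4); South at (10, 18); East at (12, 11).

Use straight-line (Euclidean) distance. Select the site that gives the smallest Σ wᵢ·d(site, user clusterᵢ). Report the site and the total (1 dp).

East, total 1546.0 km

Total weighted distance at each candidate:
  North (16, 4): total = 2223.6
  South (10, 18): total = 1718.1
  East (12, 11): total = 1546.0
Minimum is at East with total 1546.0 km.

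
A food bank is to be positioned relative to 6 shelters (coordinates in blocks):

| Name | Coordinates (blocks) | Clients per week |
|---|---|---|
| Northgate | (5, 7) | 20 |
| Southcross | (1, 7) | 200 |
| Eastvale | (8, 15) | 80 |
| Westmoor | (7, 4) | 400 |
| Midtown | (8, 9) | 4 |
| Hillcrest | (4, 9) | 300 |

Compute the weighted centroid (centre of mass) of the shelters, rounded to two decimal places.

The minimiser of Σwᵢ‖p−pᵢ‖² is the weighted centroid p* = (Σwᵢpᵢ)/(Σwᵢ).
Σwᵢ = 1004.
Σwᵢxᵢ = 20·5 + 200·1 + 80·8 + 400·7 + 4·8 + 300·4 = 4972.
Σwᵢyᵢ = 20·7 + 200·7 + 80·15 + 400·4 + 4·9 + 300·9 = 7076.
x* = 4972/1004 = 4.95, y* = 7076/1004 = 7.05.

(4.95, 7.05)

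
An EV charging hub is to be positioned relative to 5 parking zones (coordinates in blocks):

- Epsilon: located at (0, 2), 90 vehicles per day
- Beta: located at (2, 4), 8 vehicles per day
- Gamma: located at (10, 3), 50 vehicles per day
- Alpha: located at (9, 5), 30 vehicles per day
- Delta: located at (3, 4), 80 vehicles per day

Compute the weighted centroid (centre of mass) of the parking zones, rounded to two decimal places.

(3.98, 3.22)

The minimiser of Σwᵢ‖p−pᵢ‖² is the weighted centroid p* = (Σwᵢpᵢ)/(Σwᵢ).
Σwᵢ = 258.
Σwᵢxᵢ = 90·0 + 8·2 + 50·10 + 30·9 + 80·3 = 1026.
Σwᵢyᵢ = 90·2 + 8·4 + 50·3 + 30·5 + 80·4 = 832.
x* = 1026/258 = 3.98, y* = 832/258 = 3.22.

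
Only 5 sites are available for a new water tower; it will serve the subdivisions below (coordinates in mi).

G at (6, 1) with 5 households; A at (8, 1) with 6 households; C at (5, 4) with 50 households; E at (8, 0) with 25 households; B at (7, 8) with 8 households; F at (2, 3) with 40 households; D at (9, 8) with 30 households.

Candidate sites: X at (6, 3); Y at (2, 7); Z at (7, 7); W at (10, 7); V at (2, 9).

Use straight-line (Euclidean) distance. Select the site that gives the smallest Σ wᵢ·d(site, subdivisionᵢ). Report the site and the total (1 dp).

Total weighted distance at each candidate:
  X (6, 3): total = 563.5
  Y (2, 7): total = 942.5
  Z (7, 7): total = 755.2
  W (10, 7): total = 973.0
  V (2, 9): total = 1159.6
Minimum is at X with total 563.5 mi.

X, total 563.5 mi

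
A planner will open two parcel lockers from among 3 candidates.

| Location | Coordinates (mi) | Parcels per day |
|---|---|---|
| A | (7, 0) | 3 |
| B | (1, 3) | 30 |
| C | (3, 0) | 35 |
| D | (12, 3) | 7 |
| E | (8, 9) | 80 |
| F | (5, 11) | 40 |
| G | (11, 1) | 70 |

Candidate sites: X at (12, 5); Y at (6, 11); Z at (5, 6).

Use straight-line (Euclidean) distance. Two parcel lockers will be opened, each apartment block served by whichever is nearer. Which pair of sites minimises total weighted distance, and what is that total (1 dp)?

Evaluate every pair (each demand assigned to the nearer of the two):
  {X, Z}: total = 1232.4
  {X, Y}: total = 1233.5
  {Y, Z}: total = 1256.6
Best pair: {X, Z} with total 1232.4.

{X, Z}, total 1232.4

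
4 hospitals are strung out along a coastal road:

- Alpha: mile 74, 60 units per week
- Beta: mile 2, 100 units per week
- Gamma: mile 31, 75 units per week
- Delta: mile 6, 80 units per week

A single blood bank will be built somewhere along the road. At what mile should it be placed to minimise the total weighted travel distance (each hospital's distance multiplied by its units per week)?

For a sum of weighted absolute distances on a line, the optimum is the weighted median (not the mean). Total weight W = 315; half-weight = 157.5.
Sort by position and accumulate weight:
  mile 2 (Beta, w=100) → cum 100
  mile 6 (Delta, w=80) → cum 180  ≥ 157.5 → median here
  mile 31 (Gamma, w=75) → cum 255
  mile 74 (Alpha, w=60) → cum 315
Optimal location: mile 6.

x = 6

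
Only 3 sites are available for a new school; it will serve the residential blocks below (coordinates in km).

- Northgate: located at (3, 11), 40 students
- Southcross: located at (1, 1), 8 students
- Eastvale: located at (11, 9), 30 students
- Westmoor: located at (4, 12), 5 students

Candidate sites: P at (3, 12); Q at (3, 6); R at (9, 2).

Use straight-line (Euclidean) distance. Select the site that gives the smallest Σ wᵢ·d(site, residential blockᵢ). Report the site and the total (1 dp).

P, total 390.8 km

Total weighted distance at each candidate:
  P (3, 12): total = 390.8
  Q (3, 6): total = 529.8
  R (9, 2): total = 771.5
Minimum is at P with total 390.8 km.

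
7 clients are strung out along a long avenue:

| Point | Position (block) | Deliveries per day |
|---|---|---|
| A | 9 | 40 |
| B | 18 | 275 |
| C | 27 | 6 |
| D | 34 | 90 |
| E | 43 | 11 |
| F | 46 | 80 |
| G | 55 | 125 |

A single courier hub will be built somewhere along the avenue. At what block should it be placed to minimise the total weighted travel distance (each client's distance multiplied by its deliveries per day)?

x = 18

For a sum of weighted absolute distances on a line, the optimum is the weighted median (not the mean). Total weight W = 627; half-weight = 313.5.
Sort by position and accumulate weight:
  block 9 (A, w=40) → cum 40
  block 18 (B, w=275) → cum 315  ≥ 313.5 → median here
  block 27 (C, w=6) → cum 321
  block 34 (D, w=90) → cum 411
  block 43 (E, w=11) → cum 422
  block 46 (F, w=80) → cum 502
  block 55 (G, w=125) → cum 627
Optimal location: block 18.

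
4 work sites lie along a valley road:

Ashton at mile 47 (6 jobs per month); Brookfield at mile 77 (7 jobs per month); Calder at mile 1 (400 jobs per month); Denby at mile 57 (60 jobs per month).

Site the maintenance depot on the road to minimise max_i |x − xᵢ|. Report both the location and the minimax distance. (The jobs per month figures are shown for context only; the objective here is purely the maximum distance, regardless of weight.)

The 1-center on a line is the midpoint of the two extreme points: leftmost at 1, rightmost at 77.
Optimal location = (1 + 77)/2 = 39; maximum distance = (77 − 1)/2 = 38.

location 39, max distance 38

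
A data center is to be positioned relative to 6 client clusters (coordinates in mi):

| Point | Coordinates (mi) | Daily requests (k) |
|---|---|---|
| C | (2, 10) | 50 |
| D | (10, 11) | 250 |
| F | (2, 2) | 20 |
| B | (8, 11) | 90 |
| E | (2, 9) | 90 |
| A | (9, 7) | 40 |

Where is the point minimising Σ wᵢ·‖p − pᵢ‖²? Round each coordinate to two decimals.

(7.22, 9.94)

The minimiser of Σwᵢ‖p−pᵢ‖² is the weighted centroid p* = (Σwᵢpᵢ)/(Σwᵢ).
Σwᵢ = 540.
Σwᵢxᵢ = 50·2 + 250·10 + 20·2 + 90·8 + 90·2 + 40·9 = 3900.
Σwᵢyᵢ = 50·10 + 250·11 + 20·2 + 90·11 + 90·9 + 40·7 = 5370.
x* = 3900/540 = 7.22, y* = 5370/540 = 9.94.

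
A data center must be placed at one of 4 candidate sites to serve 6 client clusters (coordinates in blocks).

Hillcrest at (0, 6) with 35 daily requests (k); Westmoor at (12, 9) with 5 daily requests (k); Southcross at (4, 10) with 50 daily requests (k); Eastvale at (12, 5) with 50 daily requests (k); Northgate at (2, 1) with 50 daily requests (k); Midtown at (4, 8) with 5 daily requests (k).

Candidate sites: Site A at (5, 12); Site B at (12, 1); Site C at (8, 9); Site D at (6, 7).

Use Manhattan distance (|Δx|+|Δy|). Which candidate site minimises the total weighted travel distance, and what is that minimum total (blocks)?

Site D, total 1450 blocks

Total weighted distance at each candidate:
  Site A (5, 12): total = 2010
  Site B (12, 1): total = 2260
  Site C (8, 9): total = 1780
  Site D (6, 7): total = 1450
Minimum is at Site D with total 1450 blocks.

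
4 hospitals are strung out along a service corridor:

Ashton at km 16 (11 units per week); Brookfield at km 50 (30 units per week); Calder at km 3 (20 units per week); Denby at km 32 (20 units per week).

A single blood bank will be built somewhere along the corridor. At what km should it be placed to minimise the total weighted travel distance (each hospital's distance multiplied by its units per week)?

For a sum of weighted absolute distances on a line, the optimum is the weighted median (not the mean). Total weight W = 81; half-weight = 40.5.
Sort by position and accumulate weight:
  km 3 (Calder, w=20) → cum 20
  km 16 (Ashton, w=11) → cum 31
  km 32 (Denby, w=20) → cum 51  ≥ 40.5 → median here
  km 50 (Brookfield, w=30) → cum 81
Optimal location: km 32.

x = 32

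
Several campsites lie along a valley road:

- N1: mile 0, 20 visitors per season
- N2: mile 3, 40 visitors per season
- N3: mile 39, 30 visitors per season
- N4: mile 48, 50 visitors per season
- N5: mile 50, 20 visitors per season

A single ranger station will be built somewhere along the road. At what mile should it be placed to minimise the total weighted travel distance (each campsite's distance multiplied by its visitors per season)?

For a sum of weighted absolute distances on a line, the optimum is the weighted median (not the mean). Total weight W = 160; half-weight = 80.
Sort by position and accumulate weight:
  mile 0 (N1, w=20) → cum 20
  mile 3 (N2, w=40) → cum 60
  mile 39 (N3, w=30) → cum 90  ≥ 80 → median here
  mile 48 (N4, w=50) → cum 140
  mile 50 (N5, w=20) → cum 160
Optimal location: mile 39.

x = 39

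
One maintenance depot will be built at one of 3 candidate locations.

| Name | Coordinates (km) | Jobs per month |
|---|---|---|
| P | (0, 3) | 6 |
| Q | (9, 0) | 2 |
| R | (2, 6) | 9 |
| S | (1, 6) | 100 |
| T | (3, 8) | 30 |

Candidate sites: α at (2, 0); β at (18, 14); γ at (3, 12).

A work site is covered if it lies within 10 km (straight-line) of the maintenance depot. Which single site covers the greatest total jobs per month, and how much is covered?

α, covering 147

Coverage radius r = 10 km; a point is covered iff (Δx)²+(Δy)² ≤ 10² = 100.
  α (2, 0): covers {P, Q, R, S, T} → 147
  β (18, 14): covers {none} → 0
  γ (3, 12): covers {P, R, S, T} → 145
Maximum coverage at α: 147 jobs per month.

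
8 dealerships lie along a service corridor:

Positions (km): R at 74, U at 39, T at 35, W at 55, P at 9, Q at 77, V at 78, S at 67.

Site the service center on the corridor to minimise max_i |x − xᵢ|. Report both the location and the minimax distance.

The 1-center on a line is the midpoint of the two extreme points: leftmost at 9, rightmost at 78.
Optimal location = (9 + 78)/2 = 43.5; maximum distance = (78 − 9)/2 = 34.5.

location 43.5, max distance 34.5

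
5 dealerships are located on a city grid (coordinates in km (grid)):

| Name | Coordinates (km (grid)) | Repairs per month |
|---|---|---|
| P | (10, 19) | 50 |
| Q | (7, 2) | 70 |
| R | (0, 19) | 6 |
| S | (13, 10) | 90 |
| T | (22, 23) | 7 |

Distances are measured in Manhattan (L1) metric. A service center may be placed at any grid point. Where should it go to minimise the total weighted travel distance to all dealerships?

(10, 10)

Manhattan distance separates: Σwᵢ(|x−xᵢ|+|y−yᵢ|) = Σwᵢ|x−xᵢ| + Σwᵢ|y−yᵢ|, so x and y are optimised independently as 1-D weighted medians.
Total weight W = 223; half = 111.5.
x-coordinate, sorted with cumulative weight:
  x=0 (R, w=6) cum 6
  x=7 (Q, w=70) cum 76
  x=10 (P, w=50) cum 126  ← median
  x=13 (S, w=90) cum 216
  x=22 (T, w=7) cum 223
⇒ x* = 10
y-coordinate, sorted with cumulative weight:
  y=2 (Q, w=70) cum 70
  y=10 (S, w=90) cum 160  ← median
  y=19 (P, w=50) cum 210
  y=19 (R, w=6) cum 216
  y=23 (T, w=7) cum 223
⇒ y* = 10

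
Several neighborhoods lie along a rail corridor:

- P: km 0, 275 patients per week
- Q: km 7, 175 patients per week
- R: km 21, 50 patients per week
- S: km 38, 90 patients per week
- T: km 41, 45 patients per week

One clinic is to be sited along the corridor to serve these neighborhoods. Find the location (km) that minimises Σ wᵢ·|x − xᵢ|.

x = 7

For a sum of weighted absolute distances on a line, the optimum is the weighted median (not the mean). Total weight W = 635; half-weight = 317.5.
Sort by position and accumulate weight:
  km 0 (P, w=275) → cum 275
  km 7 (Q, w=175) → cum 450  ≥ 317.5 → median here
  km 21 (R, w=50) → cum 500
  km 38 (S, w=90) → cum 590
  km 41 (T, w=45) → cum 635
Optimal location: km 7.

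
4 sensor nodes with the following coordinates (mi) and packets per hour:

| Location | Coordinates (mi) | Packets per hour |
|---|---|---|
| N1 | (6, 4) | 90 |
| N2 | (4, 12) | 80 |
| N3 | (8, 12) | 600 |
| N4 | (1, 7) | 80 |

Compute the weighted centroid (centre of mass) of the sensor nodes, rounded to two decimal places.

(6.75, 10.68)

The minimiser of Σwᵢ‖p−pᵢ‖² is the weighted centroid p* = (Σwᵢpᵢ)/(Σwᵢ).
Σwᵢ = 850.
Σwᵢxᵢ = 90·6 + 80·4 + 600·8 + 80·1 = 5740.
Σwᵢyᵢ = 90·4 + 80·12 + 600·12 + 80·7 = 9080.
x* = 5740/850 = 6.75, y* = 9080/850 = 10.68.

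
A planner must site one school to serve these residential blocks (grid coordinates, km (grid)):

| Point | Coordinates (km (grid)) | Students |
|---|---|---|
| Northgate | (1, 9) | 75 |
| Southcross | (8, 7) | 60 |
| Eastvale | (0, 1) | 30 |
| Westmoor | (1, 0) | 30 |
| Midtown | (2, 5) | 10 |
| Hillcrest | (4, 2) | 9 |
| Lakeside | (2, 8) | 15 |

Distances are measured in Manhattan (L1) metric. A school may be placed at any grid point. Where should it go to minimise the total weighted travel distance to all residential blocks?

Manhattan distance separates: Σwᵢ(|x−xᵢ|+|y−yᵢ|) = Σwᵢ|x−xᵢ| + Σwᵢ|y−yᵢ|, so x and y are optimised independently as 1-D weighted medians.
Total weight W = 229; half = 114.5.
x-coordinate, sorted with cumulative weight:
  x=0 (Eastvale, w=30) cum 30
  x=1 (Northgate, w=75) cum 105
  x=1 (Westmoor, w=30) cum 135  ← median
  x=2 (Midtown, w=10) cum 145
  x=2 (Lakeside, w=15) cum 160
  x=4 (Hillcrest, w=9) cum 169
  x=8 (Southcross, w=60) cum 229
⇒ x* = 1
y-coordinate, sorted with cumulative weight:
  y=0 (Westmoor, w=30) cum 30
  y=1 (Eastvale, w=30) cum 60
  y=2 (Hillcrest, w=9) cum 69
  y=5 (Midtown, w=10) cum 79
  y=7 (Southcross, w=60) cum 139  ← median
  y=8 (Lakeside, w=15) cum 154
  y=9 (Northgate, w=75) cum 229
⇒ y* = 7

(1, 7)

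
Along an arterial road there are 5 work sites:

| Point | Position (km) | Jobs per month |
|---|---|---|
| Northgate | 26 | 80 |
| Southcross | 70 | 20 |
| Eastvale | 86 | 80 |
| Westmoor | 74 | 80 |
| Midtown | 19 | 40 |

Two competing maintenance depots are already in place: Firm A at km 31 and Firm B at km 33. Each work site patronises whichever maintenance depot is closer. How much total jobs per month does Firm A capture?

The indifferent point is the midpoint (31+33)/2 = 32; work sites left of it (closer to Firm A at 31) go to Firm A, those right go to Firm B.
  Midtown at 19 (w=40) → Firm A
  Northgate at 26 (w=80) → Firm A
  Southcross at 70 (w=20) → Firm B
  Westmoor at 74 (w=80) → Firm B
  Eastvale at 86 (w=80) → Firm B
Firm A captures 120; Firm B captures 180.

120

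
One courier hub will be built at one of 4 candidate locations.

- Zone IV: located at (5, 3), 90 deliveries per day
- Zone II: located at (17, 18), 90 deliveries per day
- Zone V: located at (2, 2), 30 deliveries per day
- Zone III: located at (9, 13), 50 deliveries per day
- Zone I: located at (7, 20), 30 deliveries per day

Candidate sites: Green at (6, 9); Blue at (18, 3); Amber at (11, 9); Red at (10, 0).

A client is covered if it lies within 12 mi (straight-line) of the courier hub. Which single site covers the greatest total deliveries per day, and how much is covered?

Amber, covering 290

Coverage radius r = 12 mi; a point is covered iff (Δx)²+(Δy)² ≤ 12² = 144.
  Green (6, 9): covers {Zone IV, Zone V, Zone III, Zone I} → 200
  Blue (18, 3): covers {none} → 0
  Amber (11, 9): covers {Zone IV, Zone II, Zone V, Zone III, Zone I} → 290
  Red (10, 0): covers {Zone IV, Zone V} → 120
Maximum coverage at Amber: 290 deliveries per day.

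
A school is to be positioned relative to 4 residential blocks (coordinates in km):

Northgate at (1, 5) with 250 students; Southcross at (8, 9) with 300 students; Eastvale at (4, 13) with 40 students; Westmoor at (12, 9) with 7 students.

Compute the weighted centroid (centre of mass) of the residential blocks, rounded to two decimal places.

(4.85, 7.59)

The minimiser of Σwᵢ‖p−pᵢ‖² is the weighted centroid p* = (Σwᵢpᵢ)/(Σwᵢ).
Σwᵢ = 597.
Σwᵢxᵢ = 250·1 + 300·8 + 40·4 + 7·12 = 2894.
Σwᵢyᵢ = 250·5 + 300·9 + 40·13 + 7·9 = 4533.
x* = 2894/597 = 4.85, y* = 4533/597 = 7.59.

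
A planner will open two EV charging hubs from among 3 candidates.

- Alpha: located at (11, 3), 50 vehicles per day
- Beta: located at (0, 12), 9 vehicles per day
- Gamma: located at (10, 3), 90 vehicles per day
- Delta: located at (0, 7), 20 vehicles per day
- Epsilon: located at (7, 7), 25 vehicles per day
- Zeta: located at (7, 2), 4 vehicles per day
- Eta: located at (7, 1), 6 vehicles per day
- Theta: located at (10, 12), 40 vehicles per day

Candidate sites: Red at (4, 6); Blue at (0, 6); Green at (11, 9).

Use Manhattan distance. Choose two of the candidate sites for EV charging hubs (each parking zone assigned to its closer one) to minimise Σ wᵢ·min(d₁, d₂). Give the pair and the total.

{Blue, Green}, total 1430

Evaluate every pair (each demand assigned to the nearer of the two):
  {Blue, Green}: total = 1430
  {Red, Green}: total = 1456
  {Red, Blue}: total = 2040
Best pair: {Blue, Green} with total 1430.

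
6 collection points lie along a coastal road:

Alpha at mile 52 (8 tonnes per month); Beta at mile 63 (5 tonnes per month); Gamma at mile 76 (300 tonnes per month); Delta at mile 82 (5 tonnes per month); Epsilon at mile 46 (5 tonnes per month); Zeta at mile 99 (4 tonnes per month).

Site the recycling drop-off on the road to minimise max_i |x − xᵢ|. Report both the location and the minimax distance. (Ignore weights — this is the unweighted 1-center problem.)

The 1-center on a line is the midpoint of the two extreme points: leftmost at 46, rightmost at 99.
Optimal location = (46 + 99)/2 = 72.5; maximum distance = (99 − 46)/2 = 26.5.

location 72.5, max distance 26.5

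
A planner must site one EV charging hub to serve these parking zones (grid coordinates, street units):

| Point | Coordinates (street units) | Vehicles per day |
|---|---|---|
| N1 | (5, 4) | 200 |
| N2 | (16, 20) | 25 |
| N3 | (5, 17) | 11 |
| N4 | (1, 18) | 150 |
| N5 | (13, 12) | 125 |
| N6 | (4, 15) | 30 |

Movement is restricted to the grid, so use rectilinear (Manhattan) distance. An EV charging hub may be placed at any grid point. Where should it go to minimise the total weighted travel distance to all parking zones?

(5, 12)

Manhattan distance separates: Σwᵢ(|x−xᵢ|+|y−yᵢ|) = Σwᵢ|x−xᵢ| + Σwᵢ|y−yᵢ|, so x and y are optimised independently as 1-D weighted medians.
Total weight W = 541; half = 270.5.
x-coordinate, sorted with cumulative weight:
  x=1 (N4, w=150) cum 150
  x=4 (N6, w=30) cum 180
  x=5 (N1, w=200) cum 380  ← median
  x=5 (N3, w=11) cum 391
  x=13 (N5, w=125) cum 516
  x=16 (N2, w=25) cum 541
⇒ x* = 5
y-coordinate, sorted with cumulative weight:
  y=4 (N1, w=200) cum 200
  y=12 (N5, w=125) cum 325  ← median
  y=15 (N6, w=30) cum 355
  y=17 (N3, w=11) cum 366
  y=18 (N4, w=150) cum 516
  y=20 (N2, w=25) cum 541
⇒ y* = 12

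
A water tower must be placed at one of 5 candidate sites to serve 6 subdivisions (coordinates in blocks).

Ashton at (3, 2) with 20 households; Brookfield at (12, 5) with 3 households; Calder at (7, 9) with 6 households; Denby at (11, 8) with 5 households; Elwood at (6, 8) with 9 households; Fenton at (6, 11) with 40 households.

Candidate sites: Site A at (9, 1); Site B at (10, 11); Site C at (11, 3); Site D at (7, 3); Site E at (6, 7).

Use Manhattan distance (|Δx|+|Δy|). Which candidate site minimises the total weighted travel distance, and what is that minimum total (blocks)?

Total weighted distance at each candidate:
  Site A (9, 1): total = 876
  Site B (10, 11): total = 617
  Site C (11, 3): total = 884
  Site D (7, 3): total = 616
  Site E (6, 7): total = 401
Minimum is at Site E with total 401 blocks.

Site E, total 401 blocks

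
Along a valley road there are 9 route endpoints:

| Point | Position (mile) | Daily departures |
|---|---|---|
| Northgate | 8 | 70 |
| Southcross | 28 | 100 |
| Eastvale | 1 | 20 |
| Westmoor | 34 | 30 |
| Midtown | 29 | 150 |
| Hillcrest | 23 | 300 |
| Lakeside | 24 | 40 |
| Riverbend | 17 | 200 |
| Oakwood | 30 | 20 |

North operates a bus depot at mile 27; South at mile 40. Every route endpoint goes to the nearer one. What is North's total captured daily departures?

900

The indifferent point is the midpoint (27+40)/2 = 33.5; route endpoints left of it (closer to North at 27) go to North, those right go to South.
  Eastvale at 1 (w=20) → North
  Northgate at 8 (w=70) → North
  Riverbend at 17 (w=200) → North
  Hillcrest at 23 (w=300) → North
  Lakeside at 24 (w=40) → North
  Southcross at 28 (w=100) → North
  Midtown at 29 (w=150) → North
  Oakwood at 30 (w=20) → North
  Westmoor at 34 (w=30) → South
North captures 900; South captures 30.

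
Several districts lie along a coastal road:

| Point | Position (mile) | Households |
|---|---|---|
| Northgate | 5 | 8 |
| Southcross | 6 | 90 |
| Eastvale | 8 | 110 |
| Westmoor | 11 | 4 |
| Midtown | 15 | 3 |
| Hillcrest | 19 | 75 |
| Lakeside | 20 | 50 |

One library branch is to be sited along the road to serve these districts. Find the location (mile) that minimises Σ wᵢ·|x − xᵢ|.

x = 8

For a sum of weighted absolute distances on a line, the optimum is the weighted median (not the mean). Total weight W = 340; half-weight = 170.
Sort by position and accumulate weight:
  mile 5 (Northgate, w=8) → cum 8
  mile 6 (Southcross, w=90) → cum 98
  mile 8 (Eastvale, w=110) → cum 208  ≥ 170 → median here
  mile 11 (Westmoor, w=4) → cum 212
  mile 15 (Midtown, w=3) → cum 215
  mile 19 (Hillcrest, w=75) → cum 290
  mile 20 (Lakeside, w=50) → cum 340
Optimal location: mile 8.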